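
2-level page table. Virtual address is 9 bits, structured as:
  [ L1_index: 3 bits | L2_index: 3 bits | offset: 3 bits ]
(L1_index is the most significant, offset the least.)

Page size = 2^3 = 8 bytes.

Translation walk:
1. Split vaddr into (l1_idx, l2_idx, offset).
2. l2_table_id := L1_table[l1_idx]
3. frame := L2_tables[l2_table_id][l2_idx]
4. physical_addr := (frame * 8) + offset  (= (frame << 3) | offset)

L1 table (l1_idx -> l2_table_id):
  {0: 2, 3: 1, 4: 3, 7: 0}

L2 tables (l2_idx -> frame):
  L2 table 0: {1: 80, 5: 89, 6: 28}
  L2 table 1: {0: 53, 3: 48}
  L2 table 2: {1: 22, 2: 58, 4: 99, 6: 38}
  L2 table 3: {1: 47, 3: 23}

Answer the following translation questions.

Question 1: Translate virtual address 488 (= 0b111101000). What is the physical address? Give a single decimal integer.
vaddr = 488 = 0b111101000
Split: l1_idx=7, l2_idx=5, offset=0
L1[7] = 0
L2[0][5] = 89
paddr = 89 * 8 + 0 = 712

Answer: 712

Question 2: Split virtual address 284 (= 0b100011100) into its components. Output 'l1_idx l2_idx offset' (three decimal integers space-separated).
vaddr = 284 = 0b100011100
  top 3 bits -> l1_idx = 4
  next 3 bits -> l2_idx = 3
  bottom 3 bits -> offset = 4

Answer: 4 3 4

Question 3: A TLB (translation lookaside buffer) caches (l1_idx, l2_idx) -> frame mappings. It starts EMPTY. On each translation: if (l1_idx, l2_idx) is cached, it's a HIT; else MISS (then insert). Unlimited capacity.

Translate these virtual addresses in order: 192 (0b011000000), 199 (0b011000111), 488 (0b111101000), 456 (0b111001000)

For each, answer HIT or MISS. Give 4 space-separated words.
Answer: MISS HIT MISS MISS

Derivation:
vaddr=192: (3,0) not in TLB -> MISS, insert
vaddr=199: (3,0) in TLB -> HIT
vaddr=488: (7,5) not in TLB -> MISS, insert
vaddr=456: (7,1) not in TLB -> MISS, insert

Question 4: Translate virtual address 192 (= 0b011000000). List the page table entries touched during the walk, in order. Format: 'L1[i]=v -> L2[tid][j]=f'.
Answer: L1[3]=1 -> L2[1][0]=53

Derivation:
vaddr = 192 = 0b011000000
Split: l1_idx=3, l2_idx=0, offset=0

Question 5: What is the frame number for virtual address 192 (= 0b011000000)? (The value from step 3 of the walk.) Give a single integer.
Answer: 53

Derivation:
vaddr = 192: l1_idx=3, l2_idx=0
L1[3] = 1; L2[1][0] = 53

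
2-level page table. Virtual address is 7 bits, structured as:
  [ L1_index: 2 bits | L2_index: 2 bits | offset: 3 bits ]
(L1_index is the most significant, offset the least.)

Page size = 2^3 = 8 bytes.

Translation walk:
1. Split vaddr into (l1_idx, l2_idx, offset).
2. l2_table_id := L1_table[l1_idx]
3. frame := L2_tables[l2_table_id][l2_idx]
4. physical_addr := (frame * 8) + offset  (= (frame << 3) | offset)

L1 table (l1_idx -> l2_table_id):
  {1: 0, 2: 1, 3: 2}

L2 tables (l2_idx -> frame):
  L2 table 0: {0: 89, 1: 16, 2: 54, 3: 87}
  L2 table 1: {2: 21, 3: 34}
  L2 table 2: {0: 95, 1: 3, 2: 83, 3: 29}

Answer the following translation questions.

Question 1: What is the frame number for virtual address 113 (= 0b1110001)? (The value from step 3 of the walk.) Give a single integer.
Answer: 83

Derivation:
vaddr = 113: l1_idx=3, l2_idx=2
L1[3] = 2; L2[2][2] = 83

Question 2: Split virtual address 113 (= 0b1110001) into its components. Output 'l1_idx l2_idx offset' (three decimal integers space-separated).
Answer: 3 2 1

Derivation:
vaddr = 113 = 0b1110001
  top 2 bits -> l1_idx = 3
  next 2 bits -> l2_idx = 2
  bottom 3 bits -> offset = 1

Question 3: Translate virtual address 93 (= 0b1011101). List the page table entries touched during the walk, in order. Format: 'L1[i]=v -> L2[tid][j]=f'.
Answer: L1[2]=1 -> L2[1][3]=34

Derivation:
vaddr = 93 = 0b1011101
Split: l1_idx=2, l2_idx=3, offset=5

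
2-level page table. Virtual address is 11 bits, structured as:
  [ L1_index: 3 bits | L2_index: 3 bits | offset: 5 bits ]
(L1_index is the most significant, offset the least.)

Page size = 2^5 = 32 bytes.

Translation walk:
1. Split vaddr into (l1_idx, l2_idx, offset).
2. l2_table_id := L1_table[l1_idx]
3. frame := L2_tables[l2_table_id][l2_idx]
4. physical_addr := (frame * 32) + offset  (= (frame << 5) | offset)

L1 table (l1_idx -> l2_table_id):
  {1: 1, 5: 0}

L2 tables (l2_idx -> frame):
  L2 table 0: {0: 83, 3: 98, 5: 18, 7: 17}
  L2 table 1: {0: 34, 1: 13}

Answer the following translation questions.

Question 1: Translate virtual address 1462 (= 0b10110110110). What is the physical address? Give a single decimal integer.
Answer: 598

Derivation:
vaddr = 1462 = 0b10110110110
Split: l1_idx=5, l2_idx=5, offset=22
L1[5] = 0
L2[0][5] = 18
paddr = 18 * 32 + 22 = 598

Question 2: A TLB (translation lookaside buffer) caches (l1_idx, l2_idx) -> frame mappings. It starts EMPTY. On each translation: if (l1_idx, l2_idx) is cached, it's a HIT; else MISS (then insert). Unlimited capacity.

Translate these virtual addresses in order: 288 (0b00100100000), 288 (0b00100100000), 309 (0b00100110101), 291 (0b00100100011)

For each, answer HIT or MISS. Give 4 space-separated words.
vaddr=288: (1,1) not in TLB -> MISS, insert
vaddr=288: (1,1) in TLB -> HIT
vaddr=309: (1,1) in TLB -> HIT
vaddr=291: (1,1) in TLB -> HIT

Answer: MISS HIT HIT HIT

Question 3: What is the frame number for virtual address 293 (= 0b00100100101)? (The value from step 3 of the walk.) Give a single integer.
vaddr = 293: l1_idx=1, l2_idx=1
L1[1] = 1; L2[1][1] = 13

Answer: 13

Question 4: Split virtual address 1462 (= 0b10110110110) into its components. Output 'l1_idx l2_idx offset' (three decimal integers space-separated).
vaddr = 1462 = 0b10110110110
  top 3 bits -> l1_idx = 5
  next 3 bits -> l2_idx = 5
  bottom 5 bits -> offset = 22

Answer: 5 5 22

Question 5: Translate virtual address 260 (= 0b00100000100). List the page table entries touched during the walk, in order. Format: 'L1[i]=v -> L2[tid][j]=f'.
Answer: L1[1]=1 -> L2[1][0]=34

Derivation:
vaddr = 260 = 0b00100000100
Split: l1_idx=1, l2_idx=0, offset=4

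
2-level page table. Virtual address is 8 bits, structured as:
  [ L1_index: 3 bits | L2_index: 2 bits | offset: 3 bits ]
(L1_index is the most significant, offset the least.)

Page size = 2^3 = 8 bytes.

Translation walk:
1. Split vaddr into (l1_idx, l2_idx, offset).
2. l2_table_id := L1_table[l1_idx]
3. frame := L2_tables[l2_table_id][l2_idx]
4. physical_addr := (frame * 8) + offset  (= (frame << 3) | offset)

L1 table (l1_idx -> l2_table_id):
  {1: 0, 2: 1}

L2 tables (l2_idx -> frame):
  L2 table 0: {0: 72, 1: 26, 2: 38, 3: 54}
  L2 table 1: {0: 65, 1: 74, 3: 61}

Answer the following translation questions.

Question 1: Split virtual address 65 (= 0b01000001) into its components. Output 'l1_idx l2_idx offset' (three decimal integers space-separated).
Answer: 2 0 1

Derivation:
vaddr = 65 = 0b01000001
  top 3 bits -> l1_idx = 2
  next 2 bits -> l2_idx = 0
  bottom 3 bits -> offset = 1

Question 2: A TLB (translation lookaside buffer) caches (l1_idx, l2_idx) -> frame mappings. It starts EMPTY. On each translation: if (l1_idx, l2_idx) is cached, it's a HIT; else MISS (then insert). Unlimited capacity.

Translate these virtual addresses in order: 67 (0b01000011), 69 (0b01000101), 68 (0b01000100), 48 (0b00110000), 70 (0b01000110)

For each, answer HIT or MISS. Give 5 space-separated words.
Answer: MISS HIT HIT MISS HIT

Derivation:
vaddr=67: (2,0) not in TLB -> MISS, insert
vaddr=69: (2,0) in TLB -> HIT
vaddr=68: (2,0) in TLB -> HIT
vaddr=48: (1,2) not in TLB -> MISS, insert
vaddr=70: (2,0) in TLB -> HIT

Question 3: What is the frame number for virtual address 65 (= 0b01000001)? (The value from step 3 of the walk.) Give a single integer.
vaddr = 65: l1_idx=2, l2_idx=0
L1[2] = 1; L2[1][0] = 65

Answer: 65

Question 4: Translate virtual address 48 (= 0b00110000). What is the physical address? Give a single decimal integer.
Answer: 304

Derivation:
vaddr = 48 = 0b00110000
Split: l1_idx=1, l2_idx=2, offset=0
L1[1] = 0
L2[0][2] = 38
paddr = 38 * 8 + 0 = 304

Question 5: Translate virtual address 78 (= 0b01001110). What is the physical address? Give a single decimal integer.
vaddr = 78 = 0b01001110
Split: l1_idx=2, l2_idx=1, offset=6
L1[2] = 1
L2[1][1] = 74
paddr = 74 * 8 + 6 = 598

Answer: 598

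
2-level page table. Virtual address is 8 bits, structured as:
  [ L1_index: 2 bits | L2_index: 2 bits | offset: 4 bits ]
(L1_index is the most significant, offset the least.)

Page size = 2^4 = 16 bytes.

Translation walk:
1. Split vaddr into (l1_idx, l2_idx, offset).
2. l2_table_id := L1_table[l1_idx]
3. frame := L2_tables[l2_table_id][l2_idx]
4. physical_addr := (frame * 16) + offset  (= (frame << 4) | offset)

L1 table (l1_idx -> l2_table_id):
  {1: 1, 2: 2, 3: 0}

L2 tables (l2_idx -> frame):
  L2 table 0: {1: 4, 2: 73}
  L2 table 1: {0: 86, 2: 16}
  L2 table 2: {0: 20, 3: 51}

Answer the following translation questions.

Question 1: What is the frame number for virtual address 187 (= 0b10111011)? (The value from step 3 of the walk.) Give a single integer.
Answer: 51

Derivation:
vaddr = 187: l1_idx=2, l2_idx=3
L1[2] = 2; L2[2][3] = 51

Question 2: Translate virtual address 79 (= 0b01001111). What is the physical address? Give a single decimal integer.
vaddr = 79 = 0b01001111
Split: l1_idx=1, l2_idx=0, offset=15
L1[1] = 1
L2[1][0] = 86
paddr = 86 * 16 + 15 = 1391

Answer: 1391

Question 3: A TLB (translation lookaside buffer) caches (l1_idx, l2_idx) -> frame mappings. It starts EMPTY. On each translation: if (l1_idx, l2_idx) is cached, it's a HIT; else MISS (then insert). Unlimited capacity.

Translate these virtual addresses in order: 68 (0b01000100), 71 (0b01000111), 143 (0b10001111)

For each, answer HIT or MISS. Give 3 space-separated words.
Answer: MISS HIT MISS

Derivation:
vaddr=68: (1,0) not in TLB -> MISS, insert
vaddr=71: (1,0) in TLB -> HIT
vaddr=143: (2,0) not in TLB -> MISS, insert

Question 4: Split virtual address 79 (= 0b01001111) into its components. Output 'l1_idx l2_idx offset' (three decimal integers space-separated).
Answer: 1 0 15

Derivation:
vaddr = 79 = 0b01001111
  top 2 bits -> l1_idx = 1
  next 2 bits -> l2_idx = 0
  bottom 4 bits -> offset = 15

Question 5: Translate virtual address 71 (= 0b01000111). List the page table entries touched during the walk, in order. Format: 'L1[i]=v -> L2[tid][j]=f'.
vaddr = 71 = 0b01000111
Split: l1_idx=1, l2_idx=0, offset=7

Answer: L1[1]=1 -> L2[1][0]=86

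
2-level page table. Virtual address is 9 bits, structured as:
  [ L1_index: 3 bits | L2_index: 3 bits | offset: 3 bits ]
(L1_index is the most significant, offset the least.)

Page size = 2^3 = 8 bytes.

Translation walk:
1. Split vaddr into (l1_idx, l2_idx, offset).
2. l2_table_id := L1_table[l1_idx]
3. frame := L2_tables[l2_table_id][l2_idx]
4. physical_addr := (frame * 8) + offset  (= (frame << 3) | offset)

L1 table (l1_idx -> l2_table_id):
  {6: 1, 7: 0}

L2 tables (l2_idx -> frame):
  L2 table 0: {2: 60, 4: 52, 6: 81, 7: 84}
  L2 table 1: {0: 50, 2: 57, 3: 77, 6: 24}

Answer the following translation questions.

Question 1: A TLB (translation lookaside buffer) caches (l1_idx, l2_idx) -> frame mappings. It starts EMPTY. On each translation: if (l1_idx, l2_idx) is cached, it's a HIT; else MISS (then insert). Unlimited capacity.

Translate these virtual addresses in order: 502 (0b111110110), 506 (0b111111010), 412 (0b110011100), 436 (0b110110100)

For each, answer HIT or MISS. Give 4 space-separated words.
Answer: MISS MISS MISS MISS

Derivation:
vaddr=502: (7,6) not in TLB -> MISS, insert
vaddr=506: (7,7) not in TLB -> MISS, insert
vaddr=412: (6,3) not in TLB -> MISS, insert
vaddr=436: (6,6) not in TLB -> MISS, insert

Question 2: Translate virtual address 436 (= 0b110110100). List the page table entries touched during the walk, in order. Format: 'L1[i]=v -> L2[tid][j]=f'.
Answer: L1[6]=1 -> L2[1][6]=24

Derivation:
vaddr = 436 = 0b110110100
Split: l1_idx=6, l2_idx=6, offset=4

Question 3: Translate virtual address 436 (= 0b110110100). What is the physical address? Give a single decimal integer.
vaddr = 436 = 0b110110100
Split: l1_idx=6, l2_idx=6, offset=4
L1[6] = 1
L2[1][6] = 24
paddr = 24 * 8 + 4 = 196

Answer: 196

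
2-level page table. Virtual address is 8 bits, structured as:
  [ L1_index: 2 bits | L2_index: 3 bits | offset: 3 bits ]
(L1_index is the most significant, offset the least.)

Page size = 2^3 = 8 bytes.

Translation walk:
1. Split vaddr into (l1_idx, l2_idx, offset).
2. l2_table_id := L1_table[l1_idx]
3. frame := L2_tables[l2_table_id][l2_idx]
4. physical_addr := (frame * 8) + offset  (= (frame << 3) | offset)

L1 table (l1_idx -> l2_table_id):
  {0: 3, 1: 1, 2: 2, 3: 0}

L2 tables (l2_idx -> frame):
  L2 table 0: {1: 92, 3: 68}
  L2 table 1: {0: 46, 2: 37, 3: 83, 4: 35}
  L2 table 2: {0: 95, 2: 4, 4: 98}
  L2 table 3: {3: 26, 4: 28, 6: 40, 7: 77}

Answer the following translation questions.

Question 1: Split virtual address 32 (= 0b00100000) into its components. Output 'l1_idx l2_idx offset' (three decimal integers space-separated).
vaddr = 32 = 0b00100000
  top 2 bits -> l1_idx = 0
  next 3 bits -> l2_idx = 4
  bottom 3 bits -> offset = 0

Answer: 0 4 0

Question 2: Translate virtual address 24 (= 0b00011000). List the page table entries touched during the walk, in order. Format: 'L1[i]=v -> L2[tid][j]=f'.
Answer: L1[0]=3 -> L2[3][3]=26

Derivation:
vaddr = 24 = 0b00011000
Split: l1_idx=0, l2_idx=3, offset=0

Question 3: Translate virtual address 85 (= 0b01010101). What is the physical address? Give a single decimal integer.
vaddr = 85 = 0b01010101
Split: l1_idx=1, l2_idx=2, offset=5
L1[1] = 1
L2[1][2] = 37
paddr = 37 * 8 + 5 = 301

Answer: 301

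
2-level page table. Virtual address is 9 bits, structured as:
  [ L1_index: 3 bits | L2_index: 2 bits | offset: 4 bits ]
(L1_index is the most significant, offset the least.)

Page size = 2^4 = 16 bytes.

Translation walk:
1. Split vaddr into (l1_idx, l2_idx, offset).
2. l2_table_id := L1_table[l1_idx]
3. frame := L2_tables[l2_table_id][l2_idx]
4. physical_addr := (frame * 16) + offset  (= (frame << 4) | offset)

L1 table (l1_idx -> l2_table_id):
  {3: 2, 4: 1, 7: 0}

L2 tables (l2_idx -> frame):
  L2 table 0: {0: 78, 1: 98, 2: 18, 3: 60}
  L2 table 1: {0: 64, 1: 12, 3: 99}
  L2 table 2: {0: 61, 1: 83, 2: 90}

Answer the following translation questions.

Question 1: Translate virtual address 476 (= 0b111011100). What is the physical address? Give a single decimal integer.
Answer: 1580

Derivation:
vaddr = 476 = 0b111011100
Split: l1_idx=7, l2_idx=1, offset=12
L1[7] = 0
L2[0][1] = 98
paddr = 98 * 16 + 12 = 1580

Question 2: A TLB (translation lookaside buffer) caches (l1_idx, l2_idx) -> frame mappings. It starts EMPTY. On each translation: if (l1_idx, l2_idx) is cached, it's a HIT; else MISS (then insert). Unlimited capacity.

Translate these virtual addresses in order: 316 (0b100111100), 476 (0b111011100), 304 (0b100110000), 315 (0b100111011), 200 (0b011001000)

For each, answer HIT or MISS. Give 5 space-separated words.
Answer: MISS MISS HIT HIT MISS

Derivation:
vaddr=316: (4,3) not in TLB -> MISS, insert
vaddr=476: (7,1) not in TLB -> MISS, insert
vaddr=304: (4,3) in TLB -> HIT
vaddr=315: (4,3) in TLB -> HIT
vaddr=200: (3,0) not in TLB -> MISS, insert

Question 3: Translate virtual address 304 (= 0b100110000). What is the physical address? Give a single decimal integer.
vaddr = 304 = 0b100110000
Split: l1_idx=4, l2_idx=3, offset=0
L1[4] = 1
L2[1][3] = 99
paddr = 99 * 16 + 0 = 1584

Answer: 1584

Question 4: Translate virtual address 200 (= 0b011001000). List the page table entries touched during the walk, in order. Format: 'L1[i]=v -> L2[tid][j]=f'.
Answer: L1[3]=2 -> L2[2][0]=61

Derivation:
vaddr = 200 = 0b011001000
Split: l1_idx=3, l2_idx=0, offset=8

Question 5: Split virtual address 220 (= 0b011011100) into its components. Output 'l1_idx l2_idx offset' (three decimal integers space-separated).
Answer: 3 1 12

Derivation:
vaddr = 220 = 0b011011100
  top 3 bits -> l1_idx = 3
  next 2 bits -> l2_idx = 1
  bottom 4 bits -> offset = 12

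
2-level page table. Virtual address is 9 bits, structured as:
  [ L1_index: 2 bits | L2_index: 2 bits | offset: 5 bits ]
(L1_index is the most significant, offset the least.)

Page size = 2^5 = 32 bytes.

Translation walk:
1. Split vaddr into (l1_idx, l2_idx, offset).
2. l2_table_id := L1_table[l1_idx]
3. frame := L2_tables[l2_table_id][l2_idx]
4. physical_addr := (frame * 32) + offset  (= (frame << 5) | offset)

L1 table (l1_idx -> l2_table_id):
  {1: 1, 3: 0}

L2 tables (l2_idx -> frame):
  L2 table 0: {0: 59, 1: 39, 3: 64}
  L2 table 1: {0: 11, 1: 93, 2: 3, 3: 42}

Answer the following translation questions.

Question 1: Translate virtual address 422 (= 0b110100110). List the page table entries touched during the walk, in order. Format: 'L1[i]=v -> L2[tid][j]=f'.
vaddr = 422 = 0b110100110
Split: l1_idx=3, l2_idx=1, offset=6

Answer: L1[3]=0 -> L2[0][1]=39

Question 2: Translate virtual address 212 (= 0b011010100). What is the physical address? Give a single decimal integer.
vaddr = 212 = 0b011010100
Split: l1_idx=1, l2_idx=2, offset=20
L1[1] = 1
L2[1][2] = 3
paddr = 3 * 32 + 20 = 116

Answer: 116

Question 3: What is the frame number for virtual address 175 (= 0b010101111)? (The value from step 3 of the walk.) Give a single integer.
Answer: 93

Derivation:
vaddr = 175: l1_idx=1, l2_idx=1
L1[1] = 1; L2[1][1] = 93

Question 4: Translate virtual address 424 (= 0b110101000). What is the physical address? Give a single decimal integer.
Answer: 1256

Derivation:
vaddr = 424 = 0b110101000
Split: l1_idx=3, l2_idx=1, offset=8
L1[3] = 0
L2[0][1] = 39
paddr = 39 * 32 + 8 = 1256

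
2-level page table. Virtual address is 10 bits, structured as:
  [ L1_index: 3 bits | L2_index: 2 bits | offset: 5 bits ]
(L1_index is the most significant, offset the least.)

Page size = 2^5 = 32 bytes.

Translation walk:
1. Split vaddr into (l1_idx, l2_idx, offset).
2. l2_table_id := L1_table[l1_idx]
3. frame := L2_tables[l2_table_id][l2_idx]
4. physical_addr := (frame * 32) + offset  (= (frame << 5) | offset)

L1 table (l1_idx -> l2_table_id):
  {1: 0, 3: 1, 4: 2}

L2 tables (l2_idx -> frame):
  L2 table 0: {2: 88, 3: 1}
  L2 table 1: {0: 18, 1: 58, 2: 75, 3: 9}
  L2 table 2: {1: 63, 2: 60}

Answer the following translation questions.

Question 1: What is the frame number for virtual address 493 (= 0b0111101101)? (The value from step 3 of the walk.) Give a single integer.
vaddr = 493: l1_idx=3, l2_idx=3
L1[3] = 1; L2[1][3] = 9

Answer: 9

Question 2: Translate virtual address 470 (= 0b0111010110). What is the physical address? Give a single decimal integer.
Answer: 2422

Derivation:
vaddr = 470 = 0b0111010110
Split: l1_idx=3, l2_idx=2, offset=22
L1[3] = 1
L2[1][2] = 75
paddr = 75 * 32 + 22 = 2422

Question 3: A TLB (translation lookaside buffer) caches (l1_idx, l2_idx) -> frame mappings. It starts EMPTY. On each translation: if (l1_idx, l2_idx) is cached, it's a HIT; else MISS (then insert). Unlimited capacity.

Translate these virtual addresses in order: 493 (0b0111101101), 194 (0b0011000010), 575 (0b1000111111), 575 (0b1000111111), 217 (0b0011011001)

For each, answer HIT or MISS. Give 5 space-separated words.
vaddr=493: (3,3) not in TLB -> MISS, insert
vaddr=194: (1,2) not in TLB -> MISS, insert
vaddr=575: (4,1) not in TLB -> MISS, insert
vaddr=575: (4,1) in TLB -> HIT
vaddr=217: (1,2) in TLB -> HIT

Answer: MISS MISS MISS HIT HIT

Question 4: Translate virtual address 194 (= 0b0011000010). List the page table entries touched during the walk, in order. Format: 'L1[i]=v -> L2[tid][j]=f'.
Answer: L1[1]=0 -> L2[0][2]=88

Derivation:
vaddr = 194 = 0b0011000010
Split: l1_idx=1, l2_idx=2, offset=2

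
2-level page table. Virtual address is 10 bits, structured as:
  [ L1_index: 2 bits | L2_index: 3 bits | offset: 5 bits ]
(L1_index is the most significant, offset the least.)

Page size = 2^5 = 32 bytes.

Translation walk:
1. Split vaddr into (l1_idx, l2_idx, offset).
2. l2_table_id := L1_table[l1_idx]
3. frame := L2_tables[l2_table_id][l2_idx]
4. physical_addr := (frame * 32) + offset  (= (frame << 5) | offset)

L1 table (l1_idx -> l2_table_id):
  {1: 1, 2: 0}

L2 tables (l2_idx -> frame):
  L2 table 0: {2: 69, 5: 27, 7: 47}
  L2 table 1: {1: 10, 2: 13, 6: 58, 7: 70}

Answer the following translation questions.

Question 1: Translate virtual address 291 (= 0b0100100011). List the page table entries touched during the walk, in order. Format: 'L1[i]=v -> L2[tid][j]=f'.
Answer: L1[1]=1 -> L2[1][1]=10

Derivation:
vaddr = 291 = 0b0100100011
Split: l1_idx=1, l2_idx=1, offset=3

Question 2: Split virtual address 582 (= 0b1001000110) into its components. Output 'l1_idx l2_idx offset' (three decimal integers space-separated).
Answer: 2 2 6

Derivation:
vaddr = 582 = 0b1001000110
  top 2 bits -> l1_idx = 2
  next 3 bits -> l2_idx = 2
  bottom 5 bits -> offset = 6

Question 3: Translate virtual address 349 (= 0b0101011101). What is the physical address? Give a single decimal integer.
vaddr = 349 = 0b0101011101
Split: l1_idx=1, l2_idx=2, offset=29
L1[1] = 1
L2[1][2] = 13
paddr = 13 * 32 + 29 = 445

Answer: 445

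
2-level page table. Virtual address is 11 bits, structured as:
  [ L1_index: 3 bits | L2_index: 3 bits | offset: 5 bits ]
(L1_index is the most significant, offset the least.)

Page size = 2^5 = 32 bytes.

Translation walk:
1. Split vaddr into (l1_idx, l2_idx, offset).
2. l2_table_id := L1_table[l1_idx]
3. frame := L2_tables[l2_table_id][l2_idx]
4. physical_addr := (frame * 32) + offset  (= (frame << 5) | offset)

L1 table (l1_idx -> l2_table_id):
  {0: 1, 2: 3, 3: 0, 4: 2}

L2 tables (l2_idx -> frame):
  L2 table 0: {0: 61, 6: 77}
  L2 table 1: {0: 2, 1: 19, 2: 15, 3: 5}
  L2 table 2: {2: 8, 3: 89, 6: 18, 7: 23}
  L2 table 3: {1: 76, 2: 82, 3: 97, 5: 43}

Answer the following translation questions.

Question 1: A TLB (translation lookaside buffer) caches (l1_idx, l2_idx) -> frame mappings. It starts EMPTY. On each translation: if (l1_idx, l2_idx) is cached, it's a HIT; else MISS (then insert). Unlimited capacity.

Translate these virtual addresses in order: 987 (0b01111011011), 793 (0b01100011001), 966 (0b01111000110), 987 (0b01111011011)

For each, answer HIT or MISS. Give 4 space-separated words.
vaddr=987: (3,6) not in TLB -> MISS, insert
vaddr=793: (3,0) not in TLB -> MISS, insert
vaddr=966: (3,6) in TLB -> HIT
vaddr=987: (3,6) in TLB -> HIT

Answer: MISS MISS HIT HIT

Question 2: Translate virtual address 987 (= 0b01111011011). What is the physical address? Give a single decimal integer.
Answer: 2491

Derivation:
vaddr = 987 = 0b01111011011
Split: l1_idx=3, l2_idx=6, offset=27
L1[3] = 0
L2[0][6] = 77
paddr = 77 * 32 + 27 = 2491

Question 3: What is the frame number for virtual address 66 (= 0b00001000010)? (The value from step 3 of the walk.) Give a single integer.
vaddr = 66: l1_idx=0, l2_idx=2
L1[0] = 1; L2[1][2] = 15

Answer: 15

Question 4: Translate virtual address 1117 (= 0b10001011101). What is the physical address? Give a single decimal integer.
vaddr = 1117 = 0b10001011101
Split: l1_idx=4, l2_idx=2, offset=29
L1[4] = 2
L2[2][2] = 8
paddr = 8 * 32 + 29 = 285

Answer: 285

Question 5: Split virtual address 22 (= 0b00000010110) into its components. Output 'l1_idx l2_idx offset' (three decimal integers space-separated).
Answer: 0 0 22

Derivation:
vaddr = 22 = 0b00000010110
  top 3 bits -> l1_idx = 0
  next 3 bits -> l2_idx = 0
  bottom 5 bits -> offset = 22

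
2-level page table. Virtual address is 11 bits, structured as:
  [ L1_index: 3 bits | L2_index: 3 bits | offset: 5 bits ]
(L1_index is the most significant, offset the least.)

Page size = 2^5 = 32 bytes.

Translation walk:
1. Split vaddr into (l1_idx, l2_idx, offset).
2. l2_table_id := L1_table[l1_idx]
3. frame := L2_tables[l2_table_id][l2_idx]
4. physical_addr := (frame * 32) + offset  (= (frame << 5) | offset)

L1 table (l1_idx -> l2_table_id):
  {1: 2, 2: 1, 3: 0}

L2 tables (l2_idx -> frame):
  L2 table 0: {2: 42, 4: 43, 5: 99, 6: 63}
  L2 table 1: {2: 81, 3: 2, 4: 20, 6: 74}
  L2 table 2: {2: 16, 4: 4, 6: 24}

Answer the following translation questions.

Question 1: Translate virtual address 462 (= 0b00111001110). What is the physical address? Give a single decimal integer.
vaddr = 462 = 0b00111001110
Split: l1_idx=1, l2_idx=6, offset=14
L1[1] = 2
L2[2][6] = 24
paddr = 24 * 32 + 14 = 782

Answer: 782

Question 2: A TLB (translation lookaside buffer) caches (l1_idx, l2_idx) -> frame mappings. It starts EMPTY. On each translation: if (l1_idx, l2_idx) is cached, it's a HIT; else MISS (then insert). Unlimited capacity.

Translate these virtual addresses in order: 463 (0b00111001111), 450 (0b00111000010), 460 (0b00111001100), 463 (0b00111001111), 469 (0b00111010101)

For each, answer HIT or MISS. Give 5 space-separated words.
Answer: MISS HIT HIT HIT HIT

Derivation:
vaddr=463: (1,6) not in TLB -> MISS, insert
vaddr=450: (1,6) in TLB -> HIT
vaddr=460: (1,6) in TLB -> HIT
vaddr=463: (1,6) in TLB -> HIT
vaddr=469: (1,6) in TLB -> HIT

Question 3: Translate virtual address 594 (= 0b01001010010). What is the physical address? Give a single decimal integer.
Answer: 2610

Derivation:
vaddr = 594 = 0b01001010010
Split: l1_idx=2, l2_idx=2, offset=18
L1[2] = 1
L2[1][2] = 81
paddr = 81 * 32 + 18 = 2610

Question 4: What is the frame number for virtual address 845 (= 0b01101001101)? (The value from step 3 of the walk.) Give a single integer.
vaddr = 845: l1_idx=3, l2_idx=2
L1[3] = 0; L2[0][2] = 42

Answer: 42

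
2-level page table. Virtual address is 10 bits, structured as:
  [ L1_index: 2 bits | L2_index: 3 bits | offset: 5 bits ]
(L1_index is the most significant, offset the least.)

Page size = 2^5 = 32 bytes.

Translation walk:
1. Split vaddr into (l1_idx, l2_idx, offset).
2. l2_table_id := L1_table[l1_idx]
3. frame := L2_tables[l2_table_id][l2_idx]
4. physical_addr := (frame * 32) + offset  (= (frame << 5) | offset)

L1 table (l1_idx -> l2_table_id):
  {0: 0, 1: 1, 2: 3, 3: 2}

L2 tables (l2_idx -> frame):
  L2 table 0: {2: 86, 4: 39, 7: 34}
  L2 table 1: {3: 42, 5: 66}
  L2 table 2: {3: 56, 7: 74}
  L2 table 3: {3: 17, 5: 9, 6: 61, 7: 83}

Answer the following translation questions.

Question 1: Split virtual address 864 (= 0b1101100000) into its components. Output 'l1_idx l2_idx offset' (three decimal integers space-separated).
Answer: 3 3 0

Derivation:
vaddr = 864 = 0b1101100000
  top 2 bits -> l1_idx = 3
  next 3 bits -> l2_idx = 3
  bottom 5 bits -> offset = 0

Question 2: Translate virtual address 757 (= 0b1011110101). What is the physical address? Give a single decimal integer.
vaddr = 757 = 0b1011110101
Split: l1_idx=2, l2_idx=7, offset=21
L1[2] = 3
L2[3][7] = 83
paddr = 83 * 32 + 21 = 2677

Answer: 2677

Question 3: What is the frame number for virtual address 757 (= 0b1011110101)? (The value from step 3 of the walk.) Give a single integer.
vaddr = 757: l1_idx=2, l2_idx=7
L1[2] = 3; L2[3][7] = 83

Answer: 83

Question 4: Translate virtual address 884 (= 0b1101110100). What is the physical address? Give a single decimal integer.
vaddr = 884 = 0b1101110100
Split: l1_idx=3, l2_idx=3, offset=20
L1[3] = 2
L2[2][3] = 56
paddr = 56 * 32 + 20 = 1812

Answer: 1812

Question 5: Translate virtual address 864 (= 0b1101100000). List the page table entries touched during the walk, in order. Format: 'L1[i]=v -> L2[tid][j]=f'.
vaddr = 864 = 0b1101100000
Split: l1_idx=3, l2_idx=3, offset=0

Answer: L1[3]=2 -> L2[2][3]=56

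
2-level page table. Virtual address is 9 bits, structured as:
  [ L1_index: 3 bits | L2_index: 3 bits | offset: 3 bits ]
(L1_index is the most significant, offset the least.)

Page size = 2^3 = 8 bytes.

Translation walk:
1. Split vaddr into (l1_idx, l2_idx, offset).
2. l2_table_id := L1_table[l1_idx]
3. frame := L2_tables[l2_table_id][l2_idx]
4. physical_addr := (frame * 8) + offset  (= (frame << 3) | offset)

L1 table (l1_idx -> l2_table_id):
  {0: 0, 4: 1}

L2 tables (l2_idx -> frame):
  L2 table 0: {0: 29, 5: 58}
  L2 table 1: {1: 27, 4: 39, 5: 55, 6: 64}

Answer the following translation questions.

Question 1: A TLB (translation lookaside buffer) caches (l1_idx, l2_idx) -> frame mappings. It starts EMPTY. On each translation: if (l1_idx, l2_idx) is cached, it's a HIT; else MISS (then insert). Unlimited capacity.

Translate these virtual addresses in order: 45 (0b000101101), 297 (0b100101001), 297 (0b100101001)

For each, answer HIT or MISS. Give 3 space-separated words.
Answer: MISS MISS HIT

Derivation:
vaddr=45: (0,5) not in TLB -> MISS, insert
vaddr=297: (4,5) not in TLB -> MISS, insert
vaddr=297: (4,5) in TLB -> HIT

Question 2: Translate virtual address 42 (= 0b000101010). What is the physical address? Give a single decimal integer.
Answer: 466

Derivation:
vaddr = 42 = 0b000101010
Split: l1_idx=0, l2_idx=5, offset=2
L1[0] = 0
L2[0][5] = 58
paddr = 58 * 8 + 2 = 466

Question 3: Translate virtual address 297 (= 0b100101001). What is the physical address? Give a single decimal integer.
Answer: 441

Derivation:
vaddr = 297 = 0b100101001
Split: l1_idx=4, l2_idx=5, offset=1
L1[4] = 1
L2[1][5] = 55
paddr = 55 * 8 + 1 = 441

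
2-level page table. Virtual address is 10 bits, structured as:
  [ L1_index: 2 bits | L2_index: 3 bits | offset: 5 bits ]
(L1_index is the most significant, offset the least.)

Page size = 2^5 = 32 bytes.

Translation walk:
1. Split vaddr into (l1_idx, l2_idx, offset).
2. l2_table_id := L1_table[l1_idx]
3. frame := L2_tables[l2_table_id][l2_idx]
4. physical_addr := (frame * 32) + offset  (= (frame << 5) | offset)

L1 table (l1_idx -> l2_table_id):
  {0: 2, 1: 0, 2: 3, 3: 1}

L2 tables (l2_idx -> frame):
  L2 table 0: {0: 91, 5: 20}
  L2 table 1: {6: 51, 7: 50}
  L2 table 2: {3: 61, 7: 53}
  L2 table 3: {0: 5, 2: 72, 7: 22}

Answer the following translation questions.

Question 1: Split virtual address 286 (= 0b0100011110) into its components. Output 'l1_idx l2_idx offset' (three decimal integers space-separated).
Answer: 1 0 30

Derivation:
vaddr = 286 = 0b0100011110
  top 2 bits -> l1_idx = 1
  next 3 bits -> l2_idx = 0
  bottom 5 bits -> offset = 30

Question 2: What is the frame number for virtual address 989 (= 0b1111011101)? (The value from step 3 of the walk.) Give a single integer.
Answer: 51

Derivation:
vaddr = 989: l1_idx=3, l2_idx=6
L1[3] = 1; L2[1][6] = 51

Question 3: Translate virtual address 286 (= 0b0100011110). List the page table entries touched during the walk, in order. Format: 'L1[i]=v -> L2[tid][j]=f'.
Answer: L1[1]=0 -> L2[0][0]=91

Derivation:
vaddr = 286 = 0b0100011110
Split: l1_idx=1, l2_idx=0, offset=30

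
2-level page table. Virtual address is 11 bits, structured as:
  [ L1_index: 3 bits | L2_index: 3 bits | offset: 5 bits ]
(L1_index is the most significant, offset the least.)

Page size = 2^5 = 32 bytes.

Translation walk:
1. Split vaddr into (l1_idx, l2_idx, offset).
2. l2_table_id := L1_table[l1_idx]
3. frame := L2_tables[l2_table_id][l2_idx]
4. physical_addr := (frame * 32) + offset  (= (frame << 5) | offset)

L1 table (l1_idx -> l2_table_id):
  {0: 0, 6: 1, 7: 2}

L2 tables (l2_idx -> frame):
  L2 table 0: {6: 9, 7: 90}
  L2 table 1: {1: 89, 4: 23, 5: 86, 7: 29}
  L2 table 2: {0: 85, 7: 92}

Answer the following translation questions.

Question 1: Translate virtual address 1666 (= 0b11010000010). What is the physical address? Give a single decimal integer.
Answer: 738

Derivation:
vaddr = 1666 = 0b11010000010
Split: l1_idx=6, l2_idx=4, offset=2
L1[6] = 1
L2[1][4] = 23
paddr = 23 * 32 + 2 = 738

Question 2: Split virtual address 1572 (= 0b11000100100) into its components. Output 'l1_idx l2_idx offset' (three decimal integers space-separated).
Answer: 6 1 4

Derivation:
vaddr = 1572 = 0b11000100100
  top 3 bits -> l1_idx = 6
  next 3 bits -> l2_idx = 1
  bottom 5 bits -> offset = 4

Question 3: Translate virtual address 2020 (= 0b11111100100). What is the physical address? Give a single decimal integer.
Answer: 2948

Derivation:
vaddr = 2020 = 0b11111100100
Split: l1_idx=7, l2_idx=7, offset=4
L1[7] = 2
L2[2][7] = 92
paddr = 92 * 32 + 4 = 2948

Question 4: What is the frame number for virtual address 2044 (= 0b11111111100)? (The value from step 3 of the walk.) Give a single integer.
vaddr = 2044: l1_idx=7, l2_idx=7
L1[7] = 2; L2[2][7] = 92

Answer: 92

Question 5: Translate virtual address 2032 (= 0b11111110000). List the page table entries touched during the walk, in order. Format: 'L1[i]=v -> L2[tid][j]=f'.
Answer: L1[7]=2 -> L2[2][7]=92

Derivation:
vaddr = 2032 = 0b11111110000
Split: l1_idx=7, l2_idx=7, offset=16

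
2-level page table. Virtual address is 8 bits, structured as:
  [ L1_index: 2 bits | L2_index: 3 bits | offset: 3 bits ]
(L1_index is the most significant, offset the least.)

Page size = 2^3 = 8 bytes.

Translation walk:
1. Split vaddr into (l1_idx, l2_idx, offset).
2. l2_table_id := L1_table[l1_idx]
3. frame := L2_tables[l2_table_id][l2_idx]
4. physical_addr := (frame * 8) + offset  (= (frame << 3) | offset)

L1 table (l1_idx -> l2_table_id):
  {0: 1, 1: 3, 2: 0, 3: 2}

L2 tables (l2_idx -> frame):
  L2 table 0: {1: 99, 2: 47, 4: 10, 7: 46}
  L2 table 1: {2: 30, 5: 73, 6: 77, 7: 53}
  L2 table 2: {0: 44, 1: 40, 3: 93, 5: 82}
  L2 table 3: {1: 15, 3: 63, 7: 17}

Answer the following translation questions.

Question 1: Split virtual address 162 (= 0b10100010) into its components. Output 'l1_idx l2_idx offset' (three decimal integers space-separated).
vaddr = 162 = 0b10100010
  top 2 bits -> l1_idx = 2
  next 3 bits -> l2_idx = 4
  bottom 3 bits -> offset = 2

Answer: 2 4 2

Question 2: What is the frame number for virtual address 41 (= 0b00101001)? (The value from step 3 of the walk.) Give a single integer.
vaddr = 41: l1_idx=0, l2_idx=5
L1[0] = 1; L2[1][5] = 73

Answer: 73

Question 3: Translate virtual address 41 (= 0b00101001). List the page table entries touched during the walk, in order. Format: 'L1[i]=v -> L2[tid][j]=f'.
Answer: L1[0]=1 -> L2[1][5]=73

Derivation:
vaddr = 41 = 0b00101001
Split: l1_idx=0, l2_idx=5, offset=1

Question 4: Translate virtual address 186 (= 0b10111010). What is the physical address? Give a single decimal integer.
vaddr = 186 = 0b10111010
Split: l1_idx=2, l2_idx=7, offset=2
L1[2] = 0
L2[0][7] = 46
paddr = 46 * 8 + 2 = 370

Answer: 370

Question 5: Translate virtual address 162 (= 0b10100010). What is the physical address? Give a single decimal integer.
vaddr = 162 = 0b10100010
Split: l1_idx=2, l2_idx=4, offset=2
L1[2] = 0
L2[0][4] = 10
paddr = 10 * 8 + 2 = 82

Answer: 82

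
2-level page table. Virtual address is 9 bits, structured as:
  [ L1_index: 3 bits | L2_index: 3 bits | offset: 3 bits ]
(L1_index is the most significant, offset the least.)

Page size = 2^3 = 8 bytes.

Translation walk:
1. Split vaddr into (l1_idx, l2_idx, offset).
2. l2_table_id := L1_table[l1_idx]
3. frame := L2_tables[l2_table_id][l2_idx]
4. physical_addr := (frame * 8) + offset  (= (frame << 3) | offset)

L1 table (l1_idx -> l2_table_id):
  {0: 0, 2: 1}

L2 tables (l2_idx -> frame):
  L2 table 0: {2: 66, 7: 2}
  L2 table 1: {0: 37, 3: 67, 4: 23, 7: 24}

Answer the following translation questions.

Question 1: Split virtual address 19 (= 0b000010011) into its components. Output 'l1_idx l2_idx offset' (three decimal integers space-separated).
vaddr = 19 = 0b000010011
  top 3 bits -> l1_idx = 0
  next 3 bits -> l2_idx = 2
  bottom 3 bits -> offset = 3

Answer: 0 2 3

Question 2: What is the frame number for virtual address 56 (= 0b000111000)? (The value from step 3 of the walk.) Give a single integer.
Answer: 2

Derivation:
vaddr = 56: l1_idx=0, l2_idx=7
L1[0] = 0; L2[0][7] = 2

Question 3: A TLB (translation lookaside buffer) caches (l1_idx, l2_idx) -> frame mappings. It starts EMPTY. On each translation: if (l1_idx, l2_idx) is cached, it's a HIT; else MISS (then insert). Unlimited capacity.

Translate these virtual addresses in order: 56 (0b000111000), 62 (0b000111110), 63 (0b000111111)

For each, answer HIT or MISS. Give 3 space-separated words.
vaddr=56: (0,7) not in TLB -> MISS, insert
vaddr=62: (0,7) in TLB -> HIT
vaddr=63: (0,7) in TLB -> HIT

Answer: MISS HIT HIT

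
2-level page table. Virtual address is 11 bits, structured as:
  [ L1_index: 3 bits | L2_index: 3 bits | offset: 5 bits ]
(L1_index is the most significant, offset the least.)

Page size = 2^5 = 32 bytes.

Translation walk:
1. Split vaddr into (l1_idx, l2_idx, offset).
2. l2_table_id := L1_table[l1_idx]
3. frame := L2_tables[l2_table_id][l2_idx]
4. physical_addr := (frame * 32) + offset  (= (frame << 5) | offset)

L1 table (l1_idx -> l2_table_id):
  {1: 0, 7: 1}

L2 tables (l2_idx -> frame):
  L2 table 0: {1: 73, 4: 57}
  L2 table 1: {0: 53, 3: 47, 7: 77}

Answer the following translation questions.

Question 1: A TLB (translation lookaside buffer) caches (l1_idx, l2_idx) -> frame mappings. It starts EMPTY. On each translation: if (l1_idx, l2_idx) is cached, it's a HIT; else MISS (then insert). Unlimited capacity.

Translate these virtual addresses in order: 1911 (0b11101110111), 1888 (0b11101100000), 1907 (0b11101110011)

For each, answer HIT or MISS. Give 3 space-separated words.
Answer: MISS HIT HIT

Derivation:
vaddr=1911: (7,3) not in TLB -> MISS, insert
vaddr=1888: (7,3) in TLB -> HIT
vaddr=1907: (7,3) in TLB -> HIT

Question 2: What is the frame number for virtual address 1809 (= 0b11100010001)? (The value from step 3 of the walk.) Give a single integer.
vaddr = 1809: l1_idx=7, l2_idx=0
L1[7] = 1; L2[1][0] = 53

Answer: 53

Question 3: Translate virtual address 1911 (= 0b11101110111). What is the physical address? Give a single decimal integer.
Answer: 1527

Derivation:
vaddr = 1911 = 0b11101110111
Split: l1_idx=7, l2_idx=3, offset=23
L1[7] = 1
L2[1][3] = 47
paddr = 47 * 32 + 23 = 1527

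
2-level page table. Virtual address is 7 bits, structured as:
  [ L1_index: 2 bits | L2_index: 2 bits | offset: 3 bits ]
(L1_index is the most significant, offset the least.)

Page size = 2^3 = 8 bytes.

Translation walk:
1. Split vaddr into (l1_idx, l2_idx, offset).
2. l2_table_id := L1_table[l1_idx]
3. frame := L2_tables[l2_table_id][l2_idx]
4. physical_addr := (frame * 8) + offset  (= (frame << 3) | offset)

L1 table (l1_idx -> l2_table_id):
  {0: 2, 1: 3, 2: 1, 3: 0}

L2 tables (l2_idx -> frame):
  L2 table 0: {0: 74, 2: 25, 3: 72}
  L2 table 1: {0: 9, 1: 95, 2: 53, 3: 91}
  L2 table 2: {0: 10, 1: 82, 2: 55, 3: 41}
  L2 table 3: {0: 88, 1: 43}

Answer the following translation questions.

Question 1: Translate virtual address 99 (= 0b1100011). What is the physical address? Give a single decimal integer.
Answer: 595

Derivation:
vaddr = 99 = 0b1100011
Split: l1_idx=3, l2_idx=0, offset=3
L1[3] = 0
L2[0][0] = 74
paddr = 74 * 8 + 3 = 595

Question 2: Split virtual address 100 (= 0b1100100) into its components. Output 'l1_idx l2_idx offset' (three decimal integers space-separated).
vaddr = 100 = 0b1100100
  top 2 bits -> l1_idx = 3
  next 2 bits -> l2_idx = 0
  bottom 3 bits -> offset = 4

Answer: 3 0 4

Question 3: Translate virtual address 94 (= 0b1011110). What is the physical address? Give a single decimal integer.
vaddr = 94 = 0b1011110
Split: l1_idx=2, l2_idx=3, offset=6
L1[2] = 1
L2[1][3] = 91
paddr = 91 * 8 + 6 = 734

Answer: 734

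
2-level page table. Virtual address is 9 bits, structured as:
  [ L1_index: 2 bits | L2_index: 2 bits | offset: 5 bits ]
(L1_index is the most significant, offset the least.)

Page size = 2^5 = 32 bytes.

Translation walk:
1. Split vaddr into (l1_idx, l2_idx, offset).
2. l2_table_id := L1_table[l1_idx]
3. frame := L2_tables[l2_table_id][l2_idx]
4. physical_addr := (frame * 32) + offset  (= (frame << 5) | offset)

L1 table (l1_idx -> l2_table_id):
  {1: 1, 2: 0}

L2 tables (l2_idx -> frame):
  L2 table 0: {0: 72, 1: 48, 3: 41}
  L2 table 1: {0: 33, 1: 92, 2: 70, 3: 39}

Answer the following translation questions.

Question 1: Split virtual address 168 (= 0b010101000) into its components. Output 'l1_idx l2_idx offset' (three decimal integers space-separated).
vaddr = 168 = 0b010101000
  top 2 bits -> l1_idx = 1
  next 2 bits -> l2_idx = 1
  bottom 5 bits -> offset = 8

Answer: 1 1 8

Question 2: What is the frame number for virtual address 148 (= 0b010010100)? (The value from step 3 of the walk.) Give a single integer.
Answer: 33

Derivation:
vaddr = 148: l1_idx=1, l2_idx=0
L1[1] = 1; L2[1][0] = 33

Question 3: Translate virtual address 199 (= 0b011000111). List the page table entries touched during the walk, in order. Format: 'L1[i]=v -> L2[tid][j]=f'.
vaddr = 199 = 0b011000111
Split: l1_idx=1, l2_idx=2, offset=7

Answer: L1[1]=1 -> L2[1][2]=70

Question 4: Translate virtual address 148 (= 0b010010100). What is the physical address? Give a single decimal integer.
vaddr = 148 = 0b010010100
Split: l1_idx=1, l2_idx=0, offset=20
L1[1] = 1
L2[1][0] = 33
paddr = 33 * 32 + 20 = 1076

Answer: 1076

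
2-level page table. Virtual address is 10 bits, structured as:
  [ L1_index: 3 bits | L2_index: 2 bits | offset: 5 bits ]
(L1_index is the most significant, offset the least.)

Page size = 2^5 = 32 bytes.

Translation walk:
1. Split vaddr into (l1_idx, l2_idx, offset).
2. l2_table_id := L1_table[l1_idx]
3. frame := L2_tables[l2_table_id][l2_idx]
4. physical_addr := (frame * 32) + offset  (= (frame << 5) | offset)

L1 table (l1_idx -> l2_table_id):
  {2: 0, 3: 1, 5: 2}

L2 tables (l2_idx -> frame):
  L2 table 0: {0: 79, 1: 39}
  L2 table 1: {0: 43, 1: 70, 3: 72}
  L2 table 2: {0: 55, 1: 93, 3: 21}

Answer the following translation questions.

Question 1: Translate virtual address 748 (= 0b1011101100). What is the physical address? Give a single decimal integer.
Answer: 684

Derivation:
vaddr = 748 = 0b1011101100
Split: l1_idx=5, l2_idx=3, offset=12
L1[5] = 2
L2[2][3] = 21
paddr = 21 * 32 + 12 = 684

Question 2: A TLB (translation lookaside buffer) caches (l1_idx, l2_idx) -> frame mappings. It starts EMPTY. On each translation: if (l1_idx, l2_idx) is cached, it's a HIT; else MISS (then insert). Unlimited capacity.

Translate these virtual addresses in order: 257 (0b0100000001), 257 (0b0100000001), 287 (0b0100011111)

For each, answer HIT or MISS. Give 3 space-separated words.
Answer: MISS HIT HIT

Derivation:
vaddr=257: (2,0) not in TLB -> MISS, insert
vaddr=257: (2,0) in TLB -> HIT
vaddr=287: (2,0) in TLB -> HIT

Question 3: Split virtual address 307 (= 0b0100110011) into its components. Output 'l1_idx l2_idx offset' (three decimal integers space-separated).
vaddr = 307 = 0b0100110011
  top 3 bits -> l1_idx = 2
  next 2 bits -> l2_idx = 1
  bottom 5 bits -> offset = 19

Answer: 2 1 19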